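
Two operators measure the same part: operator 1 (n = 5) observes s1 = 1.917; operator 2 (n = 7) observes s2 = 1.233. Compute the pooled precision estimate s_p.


s_p = sqrt(((n1-1)*s1^2 + (n2-1)*s2^2) / (n1+n2-2))
numerator = (5-1)*1.917^2 + (7-1)*1.233^2 = 14.699556 + 9.121734 = 23.82129
denominator = 5 + 7 - 2 = 10
s_p^2 = 23.82129 / 10 = 2.382129
s_p = sqrt(2.382129) = 1.5434

1.5434


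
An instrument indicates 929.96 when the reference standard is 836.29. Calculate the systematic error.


Systematic error = measured - true
= 929.96 - 836.29
= 93.6700

93.6700


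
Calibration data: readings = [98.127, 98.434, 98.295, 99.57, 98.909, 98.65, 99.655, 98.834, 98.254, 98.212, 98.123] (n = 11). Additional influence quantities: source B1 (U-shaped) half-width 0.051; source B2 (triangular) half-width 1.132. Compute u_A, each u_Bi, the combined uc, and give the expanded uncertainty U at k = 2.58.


mean = (98.127 + 98.434 + 98.295 + 99.57 + 98.909 + 98.65 + 99.655 + 98.834 + 98.254 + 98.212 + 98.123) / 11 = 98.64209091
s = sqrt(sum((x - mean)^2)/(n-1)) = 0.55038831
u_A = s / sqrt(n) = 0.55038831 / sqrt(11) = 0.16594832
u_B1 = 0.051 / sqrt(2) = 0.036062446
u_B2 = 1.132 / sqrt(6) = 0.46213706
uc = sqrt(0.16594832^2 + 0.036062446^2 + 0.46213706^2) = 0.49235151
U = k * uc = 2.58 * 0.49235151
U = 1.2703

1.2703


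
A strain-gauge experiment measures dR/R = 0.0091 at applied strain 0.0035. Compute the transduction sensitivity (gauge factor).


GF = (dR/R) / epsilon
= 0.0091 / 0.0035
= 2.6000

2.6000


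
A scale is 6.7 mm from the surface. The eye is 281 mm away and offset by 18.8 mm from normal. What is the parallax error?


error = h * offset / d
= 6.7 * 18.8 / 281
= 0.4483

0.4483


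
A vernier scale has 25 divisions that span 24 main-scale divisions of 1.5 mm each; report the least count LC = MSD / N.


LC = MSD / n_div
= 1.5 / 25
= 0.0600

0.0600


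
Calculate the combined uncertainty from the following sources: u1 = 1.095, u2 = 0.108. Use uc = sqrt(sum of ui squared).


uc = sqrt(1.095^2 + 0.108^2)
uc = sqrt(1.210689)
uc = 1.1003

1.1003


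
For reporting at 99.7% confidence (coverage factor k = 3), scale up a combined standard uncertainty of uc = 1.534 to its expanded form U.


U = k * uc
U = 3 * 1.534
U = 4.6020

4.6020


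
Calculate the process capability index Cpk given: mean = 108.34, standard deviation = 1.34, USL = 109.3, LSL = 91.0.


Cpu = (USL - mean) / (3*sigma) = (109.3 - 108.34) / (3*1.34) = 0.2388
Cpl = (mean - LSL) / (3*sigma) = (108.34 - 91.0) / (3*1.34) = 4.3134
Cpk = min(Cpu, Cpl) = 0.2388

0.2388


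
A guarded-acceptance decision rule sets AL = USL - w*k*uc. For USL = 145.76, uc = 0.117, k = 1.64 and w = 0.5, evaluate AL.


U = k * uc = 1.64 * 0.117 = 0.19188
guard band g = w * U = 0.5 * 0.19188 = 0.09594
AL = USL - g = 145.76 - 0.09594
AL = 145.6641

145.6641


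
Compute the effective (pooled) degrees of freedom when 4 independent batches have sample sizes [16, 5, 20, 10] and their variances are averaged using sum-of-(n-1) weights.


nu = sum_i (n_i - 1)
nu = ((16 - 1) + (5 - 1) + (20 - 1) + (10 - 1))
nu = 15 + 4 + 19 + 9
nu = 47

47


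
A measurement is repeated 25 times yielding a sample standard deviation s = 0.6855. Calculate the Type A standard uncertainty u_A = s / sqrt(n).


u_A = s / sqrt(n)
u_A = 0.6855 / sqrt(25)
u_A = 0.6855 / 5
u_A = 0.1371

0.1371


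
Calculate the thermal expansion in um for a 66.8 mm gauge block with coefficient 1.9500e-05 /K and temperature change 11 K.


dL = L * alpha * dT
= 66.8 * 1.9500e-05 * 11
= 0.0143286 mm
dL_um = 0.0143286 * 1000 = 14.3286 um

14.3286


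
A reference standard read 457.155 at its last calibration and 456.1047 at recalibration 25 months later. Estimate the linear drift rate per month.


rate = (v2 - v1) / months
= (456.1047 - 457.155) / 25
= -1.0503 / 25
= -0.0420

-0.0420


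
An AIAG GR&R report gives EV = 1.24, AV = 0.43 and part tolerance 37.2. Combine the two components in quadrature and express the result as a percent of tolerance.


GRR = sqrt(EV^2 + AV^2) = sqrt(1.24^2 + 0.43^2) = 1.3124405
%GRR = GRR / tol * 100 = 1.3124405 / 37.2 * 100
%GRR = 3.5281

3.5281


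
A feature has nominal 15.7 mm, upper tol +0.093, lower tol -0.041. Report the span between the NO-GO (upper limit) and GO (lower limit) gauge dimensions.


GO = nominal - lower_tol (smallest hole = maximum material condition)
GO = 15.7 - 0.041 = 15.659
NO-GO = nominal + upper_tol (largest hole = least material condition)
NO-GO = 15.7 + 0.093 = 15.793
spread = NO-GO - GO = 15.793 - 15.659 = 0.1340

0.1340


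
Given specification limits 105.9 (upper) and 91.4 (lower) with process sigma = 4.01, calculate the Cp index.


Cp = (USL - LSL) / (6 * sigma)
= (105.9 - 91.4) / (6 * 4.01)
= 14.5000 / 24.0600
= 0.6027

0.6027


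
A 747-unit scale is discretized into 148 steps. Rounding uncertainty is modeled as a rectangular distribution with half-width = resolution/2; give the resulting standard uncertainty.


resolution = range / divisions
resolution = 747 / 148 = 5.0472973
u_res = resolution / (2*sqrt(3))
u_res = 5.0472973 / 3.4641016
u_res = 1.4570

1.4570


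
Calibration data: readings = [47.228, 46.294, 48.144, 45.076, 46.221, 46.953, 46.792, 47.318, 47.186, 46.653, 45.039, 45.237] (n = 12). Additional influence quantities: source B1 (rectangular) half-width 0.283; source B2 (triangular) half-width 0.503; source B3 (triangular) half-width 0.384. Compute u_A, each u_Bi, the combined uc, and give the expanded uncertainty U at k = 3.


mean = (47.228 + 46.294 + 48.144 + 45.076 + 46.221 + 46.953 + 46.792 + 47.318 + 47.186 + 46.653 + 45.039 + 45.237) / 12 = 46.51175
s = sqrt(sum((x - mean)^2)/(n-1)) = 0.97990761
u_A = s / sqrt(n) = 0.97990761 / sqrt(12) = 0.28287496
u_B1 = 0.283 / sqrt(3) = 0.16339013
u_B2 = 0.503 / sqrt(6) = 0.20534889
u_B3 = 0.384 / sqrt(6) = 0.15676734
uc = sqrt(0.28287496^2 + 0.16339013^2 + 0.20534889^2 + 0.15676734^2) = 0.41648378
U = k * uc = 3 * 0.41648378
U = 1.2495

1.2495


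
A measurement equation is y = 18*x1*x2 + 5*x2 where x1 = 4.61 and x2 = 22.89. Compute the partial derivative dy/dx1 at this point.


y = 18*x1*x2 + 5*x2
dy/dx1 = 18*x2
Evaluate at x2 = 22.89: c1 = 18 * 22.89
c1 = 412.0200

412.0200


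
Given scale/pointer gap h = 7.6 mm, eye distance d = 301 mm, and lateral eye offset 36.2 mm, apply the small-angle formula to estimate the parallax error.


error = h * offset / d
= 7.6 * 36.2 / 301
= 0.9140

0.9140


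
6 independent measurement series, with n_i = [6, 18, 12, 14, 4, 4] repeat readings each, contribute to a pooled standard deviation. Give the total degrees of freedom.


nu = sum_i (n_i - 1)
nu = ((6 - 1) + (18 - 1) + (12 - 1) + (14 - 1) + (4 - 1) + (4 - 1))
nu = 5 + 17 + 11 + 13 + 3 + 3
nu = 52

52


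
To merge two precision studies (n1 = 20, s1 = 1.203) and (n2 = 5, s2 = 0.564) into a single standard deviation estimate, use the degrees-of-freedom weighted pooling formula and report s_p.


s_p = sqrt(((n1-1)*s1^2 + (n2-1)*s2^2) / (n1+n2-2))
numerator = (20-1)*1.203^2 + (5-1)*0.564^2 = 27.496971 + 1.272384 = 28.769355
denominator = 20 + 5 - 2 = 23
s_p^2 = 28.769355 / 23 = 1.2508415
s_p = sqrt(1.2508415) = 1.1184

1.1184


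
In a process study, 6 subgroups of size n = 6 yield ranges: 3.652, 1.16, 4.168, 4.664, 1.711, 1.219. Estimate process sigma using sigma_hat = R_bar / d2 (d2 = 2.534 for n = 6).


R_bar = (3.652 + 1.16 + 4.168 + 4.664 + 1.711 + 1.219) / 6
R_bar = 16.574 / 6 = 2.7623333
sigma_hat = R_bar / d2 = 2.7623333 / 2.534 = 1.0901

1.0901


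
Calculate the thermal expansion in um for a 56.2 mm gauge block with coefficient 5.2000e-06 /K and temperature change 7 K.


dL = L * alpha * dT
= 56.2 * 5.2000e-06 * 7
= 0.0020457 mm
dL_um = 0.0020457 * 1000 = 2.0457 um

2.0457


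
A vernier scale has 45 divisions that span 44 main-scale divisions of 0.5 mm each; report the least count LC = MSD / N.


LC = MSD / n_div
= 0.5 / 45
= 0.0111

0.0111


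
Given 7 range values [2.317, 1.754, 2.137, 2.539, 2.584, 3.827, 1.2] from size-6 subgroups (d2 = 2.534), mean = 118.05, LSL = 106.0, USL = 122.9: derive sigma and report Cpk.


R_bar = (2.317 + 1.754 + 2.137 + 2.539 + 2.584 + 3.827 + 1.2) / 7 = 2.3368571
sigma = R_bar / d2 = 2.3368571 / 2.534 = 0.92220091
Cp = (USL - LSL)/(6*sigma) = (122.9 - 106.0)/(6*0.92220091) = 3.0543
Cpu = (122.9 - 118.05)/(3*0.92220091) = 1.7531
Cpl = (118.05 - 106.0)/(3*0.92220091) = 4.3555
Cpk = min(Cpu, Cpl) = 1.7531

1.7531


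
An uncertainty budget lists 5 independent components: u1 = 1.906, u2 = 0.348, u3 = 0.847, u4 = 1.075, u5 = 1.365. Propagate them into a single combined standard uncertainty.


uc = sqrt(1.906^2 + 0.348^2 + 0.847^2 + 1.075^2 + 1.365^2)
uc = sqrt(7.490199)
uc = 2.7368

2.7368


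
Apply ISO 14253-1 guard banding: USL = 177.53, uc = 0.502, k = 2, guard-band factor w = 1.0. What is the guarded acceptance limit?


U = k * uc = 2 * 0.502 = 1.004
guard band g = w * U = 1.0 * 1.004 = 1.004
AL = USL - g = 177.53 - 1.004
AL = 176.5260

176.5260


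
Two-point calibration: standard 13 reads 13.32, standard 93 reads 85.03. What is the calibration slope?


slope = (y2 - y1) / (x2 - x1)
= (85.03 - 13.32) / (93 - 13)
= 71.7100 / 80
= 0.8964

0.8964


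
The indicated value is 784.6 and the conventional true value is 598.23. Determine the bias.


Systematic error = measured - true
= 784.6 - 598.23
= 186.3700

186.3700


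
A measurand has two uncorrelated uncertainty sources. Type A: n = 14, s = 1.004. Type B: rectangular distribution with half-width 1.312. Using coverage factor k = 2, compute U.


u_A = s / sqrt(n) = 1.004 / sqrt(14) = 0.26833029
u_B = half_width / sqrt(3) = 1.312 / sqrt(3) = 0.75748355
uc = sqrt(u_A^2 + u_B^2) = sqrt(0.26833029^2 + 0.75748355^2) = 0.80360592
U = k * uc = 2 * 0.80360592
U = 1.6072

1.6072


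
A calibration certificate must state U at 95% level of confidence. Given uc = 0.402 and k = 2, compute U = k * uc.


U = k * uc
U = 2 * 0.402
U = 0.8040

0.8040


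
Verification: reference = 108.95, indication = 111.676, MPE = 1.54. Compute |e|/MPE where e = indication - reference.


e = indication - reference = 111.676 - 108.95 = 2.7260
|e| = 2.7260
ratio = |e| / MPE = 2.7260 / 1.54
ratio = 1.7701

1.7701


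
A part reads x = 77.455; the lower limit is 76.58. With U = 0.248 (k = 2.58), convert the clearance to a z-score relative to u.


u = U / k = 0.248 / 2.58 = 0.096124031
margin = |LSL - x| = |76.58 - 77.455| = 0.875
z = margin / u = 0.875 / 0.096124031
z = 9.1028

9.1028


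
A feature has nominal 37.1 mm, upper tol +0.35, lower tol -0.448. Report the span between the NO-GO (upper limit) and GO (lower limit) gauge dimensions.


GO = nominal - lower_tol (smallest hole = maximum material condition)
GO = 37.1 - 0.448 = 36.652
NO-GO = nominal + upper_tol (largest hole = least material condition)
NO-GO = 37.1 + 0.35 = 37.45
spread = NO-GO - GO = 37.45 - 36.652 = 0.7980

0.7980


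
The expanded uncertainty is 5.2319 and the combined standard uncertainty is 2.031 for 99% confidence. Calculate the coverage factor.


k = U / uc
k = 5.2319 / 2.031
k = 2.576

2.576


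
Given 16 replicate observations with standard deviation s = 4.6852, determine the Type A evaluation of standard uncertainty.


u_A = s / sqrt(n)
u_A = 4.6852 / sqrt(16)
u_A = 4.6852 / 4
u_A = 1.1713

1.1713


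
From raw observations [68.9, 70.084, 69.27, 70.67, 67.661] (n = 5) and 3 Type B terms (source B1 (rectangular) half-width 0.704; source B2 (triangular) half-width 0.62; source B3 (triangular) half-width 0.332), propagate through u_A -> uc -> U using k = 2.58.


mean = (68.9 + 70.084 + 69.27 + 70.67 + 67.661) / 5 = 69.317
s = sqrt(sum((x - mean)^2)/(n-1)) = 1.1551333
u_A = s / sqrt(n) = 1.1551333 / sqrt(5) = 0.51659132
u_B1 = 0.704 / sqrt(3) = 0.40645459
u_B2 = 0.62 / sqrt(6) = 0.25311394
u_B3 = 0.332 / sqrt(6) = 0.13553843
uc = sqrt(0.51659132^2 + 0.40645459^2 + 0.25311394^2 + 0.13553843^2) = 0.71729301
U = k * uc = 2.58 * 0.71729301
U = 1.8506

1.8506


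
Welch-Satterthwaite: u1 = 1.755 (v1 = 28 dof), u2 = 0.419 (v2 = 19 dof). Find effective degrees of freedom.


uc = sqrt(u1^2 + u2^2) = sqrt(1.755^2 + 0.419^2) = 1.8043243
v_eff = uc^4 / (u1^4/v1 + u2^4/v2)
= 1.8043243^4 / (1.755^4/28 + 0.419^4/19)
= 10.598841 / 0.34042769
v_eff = 31.1339

31.1339


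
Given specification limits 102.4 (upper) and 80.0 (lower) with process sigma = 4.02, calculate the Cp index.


Cp = (USL - LSL) / (6 * sigma)
= (102.4 - 80.0) / (6 * 4.02)
= 22.4000 / 24.1200
= 0.9287

0.9287


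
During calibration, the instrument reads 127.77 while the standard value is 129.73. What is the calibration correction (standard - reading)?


Correction = standard - reading
= 129.73 - 127.77
= 1.9600

1.9600


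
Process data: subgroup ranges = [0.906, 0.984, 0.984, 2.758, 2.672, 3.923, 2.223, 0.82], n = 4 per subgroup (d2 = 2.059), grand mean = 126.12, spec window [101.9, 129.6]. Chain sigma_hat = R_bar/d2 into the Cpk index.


R_bar = (0.906 + 0.984 + 0.984 + 2.758 + 2.672 + 3.923 + 2.223 + 0.82) / 8 = 1.90875
sigma = R_bar / d2 = 1.90875 / 2.059 = 0.92702768
Cp = (USL - LSL)/(6*sigma) = (129.6 - 101.9)/(6*0.92702768) = 4.9801
Cpu = (129.6 - 126.12)/(3*0.92702768) = 1.2513
Cpl = (126.12 - 101.9)/(3*0.92702768) = 8.7088
Cpk = min(Cpu, Cpl) = 1.2513

1.2513


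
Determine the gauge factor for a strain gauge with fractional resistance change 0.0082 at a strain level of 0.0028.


GF = (dR/R) / epsilon
= 0.0082 / 0.0028
= 2.9286

2.9286


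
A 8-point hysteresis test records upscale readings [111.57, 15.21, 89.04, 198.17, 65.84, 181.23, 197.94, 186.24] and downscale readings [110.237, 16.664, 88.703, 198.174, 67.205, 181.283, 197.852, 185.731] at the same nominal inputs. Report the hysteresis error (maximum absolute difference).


|111.57 - 110.237| = 1.3330
|15.21 - 16.664| = 1.4540
|89.04 - 88.703| = 0.3370
|198.17 - 198.174| = 0.0040
|65.84 - 67.205| = 1.3650
|181.23 - 181.283| = 0.0530
|197.94 - 197.852| = 0.0880
|186.24 - 185.731| = 0.5090
hysteresis = max(diffs) = 1.4540

1.4540


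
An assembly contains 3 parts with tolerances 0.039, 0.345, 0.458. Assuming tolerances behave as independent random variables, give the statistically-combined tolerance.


RSS = sqrt(0.039^2 + 0.345^2 + 0.458^2)
= sqrt(0.33031)
= 0.5747

0.5747


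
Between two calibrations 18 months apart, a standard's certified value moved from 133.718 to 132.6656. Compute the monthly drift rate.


rate = (v2 - v1) / months
= (132.6656 - 133.718) / 18
= -1.0524 / 18
= -0.0585

-0.0585


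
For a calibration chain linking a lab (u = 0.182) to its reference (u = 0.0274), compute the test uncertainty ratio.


TUR = u_lab / u_ref
= 0.182 / 0.0274
= 6.6423

6.6423


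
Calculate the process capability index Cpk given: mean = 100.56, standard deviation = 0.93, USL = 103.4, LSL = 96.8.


Cpu = (USL - mean) / (3*sigma) = (103.4 - 100.56) / (3*0.93) = 1.0179
Cpl = (mean - LSL) / (3*sigma) = (100.56 - 96.8) / (3*0.93) = 1.3477
Cpk = min(Cpu, Cpl) = 1.0179

1.0179


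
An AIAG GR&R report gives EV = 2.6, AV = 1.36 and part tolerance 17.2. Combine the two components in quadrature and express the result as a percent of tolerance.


GRR = sqrt(EV^2 + AV^2) = sqrt(2.6^2 + 1.36^2) = 2.934212
%GRR = GRR / tol * 100 = 2.934212 / 17.2 * 100
%GRR = 17.0594

17.0594


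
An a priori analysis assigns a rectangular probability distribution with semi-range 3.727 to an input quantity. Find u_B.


u_B = half_width / sqrt(3)
u_B = 3.727 / 1.7320508
u_B = 2.1518

2.1518


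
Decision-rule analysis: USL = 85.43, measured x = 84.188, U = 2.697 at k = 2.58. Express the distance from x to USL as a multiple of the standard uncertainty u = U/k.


u = U / k = 2.697 / 2.58 = 1.0453488
margin = |USL - x| = |85.43 - 84.188| = 1.242
z = margin / u = 1.242 / 1.0453488
z = 1.1881

1.1881


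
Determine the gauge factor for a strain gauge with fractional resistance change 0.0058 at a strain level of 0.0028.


GF = (dR/R) / epsilon
= 0.0058 / 0.0028
= 2.0714

2.0714


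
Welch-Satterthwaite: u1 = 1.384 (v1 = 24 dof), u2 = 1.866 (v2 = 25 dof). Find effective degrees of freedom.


uc = sqrt(u1^2 + u2^2) = sqrt(1.384^2 + 1.866^2) = 2.3232331
v_eff = uc^4 / (u1^4/v1 + u2^4/v2)
= 2.3232331^4 / (1.384^4/24 + 1.866^4/25)
= 29.132057 / 0.63783452
v_eff = 45.6734

45.6734


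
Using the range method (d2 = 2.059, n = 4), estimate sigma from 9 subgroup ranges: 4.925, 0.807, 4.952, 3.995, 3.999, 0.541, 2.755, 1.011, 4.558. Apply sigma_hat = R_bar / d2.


R_bar = (4.925 + 0.807 + 4.952 + 3.995 + 3.999 + 0.541 + 2.755 + 1.011 + 4.558) / 9
R_bar = 27.543 / 9 = 3.0603333
sigma_hat = R_bar / d2 = 3.0603333 / 2.059 = 1.4863

1.4863


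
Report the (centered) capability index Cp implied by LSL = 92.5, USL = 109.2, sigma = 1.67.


Cp = (USL - LSL) / (6 * sigma)
= (109.2 - 92.5) / (6 * 1.67)
= 16.7000 / 10.0200
= 1.6667

1.6667


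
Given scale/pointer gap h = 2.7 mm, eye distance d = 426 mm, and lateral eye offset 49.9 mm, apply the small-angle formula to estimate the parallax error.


error = h * offset / d
= 2.7 * 49.9 / 426
= 0.3163

0.3163


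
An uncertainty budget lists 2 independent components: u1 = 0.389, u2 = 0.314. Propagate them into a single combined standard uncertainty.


uc = sqrt(0.389^2 + 0.314^2)
uc = sqrt(0.249917)
uc = 0.4999

0.4999


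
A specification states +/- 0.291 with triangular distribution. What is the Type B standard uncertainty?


u_B = half_width / sqrt(6)
u_B = 0.291 / 2.4494897
u_B = 0.1188

0.1188


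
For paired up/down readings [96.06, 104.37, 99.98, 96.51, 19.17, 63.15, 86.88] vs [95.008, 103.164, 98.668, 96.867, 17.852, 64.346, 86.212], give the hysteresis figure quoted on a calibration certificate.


|96.06 - 95.008| = 1.0520
|104.37 - 103.164| = 1.2060
|99.98 - 98.668| = 1.3120
|96.51 - 96.867| = 0.3570
|19.17 - 17.852| = 1.3180
|63.15 - 64.346| = 1.1960
|86.88 - 86.212| = 0.6680
hysteresis = max(diffs) = 1.3180

1.3180


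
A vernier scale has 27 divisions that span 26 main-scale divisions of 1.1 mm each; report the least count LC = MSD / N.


LC = MSD / n_div
= 1.1 / 27
= 0.0407

0.0407


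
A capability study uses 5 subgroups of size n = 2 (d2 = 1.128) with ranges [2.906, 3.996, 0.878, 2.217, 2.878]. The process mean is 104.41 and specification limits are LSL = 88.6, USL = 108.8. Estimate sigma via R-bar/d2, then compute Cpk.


R_bar = (2.906 + 3.996 + 0.878 + 2.217 + 2.878) / 5 = 2.575
sigma = R_bar / d2 = 2.575 / 1.128 = 2.2828014
Cp = (USL - LSL)/(6*sigma) = (108.8 - 88.6)/(6*2.2828014) = 1.4748
Cpu = (108.8 - 104.41)/(3*2.2828014) = 0.6410
Cpl = (104.41 - 88.6)/(3*2.2828014) = 2.3086
Cpk = min(Cpu, Cpl) = 0.6410

0.6410


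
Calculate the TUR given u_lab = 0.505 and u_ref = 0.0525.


TUR = u_lab / u_ref
= 0.505 / 0.0525
= 9.6190

9.6190


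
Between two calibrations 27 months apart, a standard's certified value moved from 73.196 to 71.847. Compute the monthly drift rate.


rate = (v2 - v1) / months
= (71.847 - 73.196) / 27
= -1.3490 / 27
= -0.0500

-0.0500


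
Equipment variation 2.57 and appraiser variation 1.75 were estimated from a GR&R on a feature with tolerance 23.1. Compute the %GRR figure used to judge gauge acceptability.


GRR = sqrt(EV^2 + AV^2) = sqrt(2.57^2 + 1.75^2) = 3.1092443
%GRR = GRR / tol * 100 = 3.1092443 / 23.1 * 100
%GRR = 13.4599

13.4599


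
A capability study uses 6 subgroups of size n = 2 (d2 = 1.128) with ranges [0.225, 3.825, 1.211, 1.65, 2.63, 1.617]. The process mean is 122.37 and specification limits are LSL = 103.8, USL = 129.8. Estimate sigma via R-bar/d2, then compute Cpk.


R_bar = (0.225 + 3.825 + 1.211 + 1.65 + 2.63 + 1.617) / 6 = 1.8596667
sigma = R_bar / d2 = 1.8596667 / 1.128 = 1.6486407
Cp = (USL - LSL)/(6*sigma) = (129.8 - 103.8)/(6*1.6486407) = 2.6284
Cpu = (129.8 - 122.37)/(3*1.6486407) = 1.5022
Cpl = (122.37 - 103.8)/(3*1.6486407) = 3.7546
Cpk = min(Cpu, Cpl) = 1.5022

1.5022


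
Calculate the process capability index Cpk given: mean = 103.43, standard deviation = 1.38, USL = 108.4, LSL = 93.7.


Cpu = (USL - mean) / (3*sigma) = (108.4 - 103.43) / (3*1.38) = 1.2005
Cpl = (mean - LSL) / (3*sigma) = (103.43 - 93.7) / (3*1.38) = 2.3502
Cpk = min(Cpu, Cpl) = 1.2005

1.2005


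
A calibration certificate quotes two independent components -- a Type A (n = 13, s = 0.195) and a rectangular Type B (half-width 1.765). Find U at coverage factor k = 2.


u_A = s / sqrt(n) = 0.195 / sqrt(13) = 0.054083269
u_B = half_width / sqrt(3) = 1.765 / sqrt(3) = 1.0190232
uc = sqrt(u_A^2 + u_B^2) = sqrt(0.054083269^2 + 1.0190232^2) = 1.0204574
U = k * uc = 2 * 1.0204574
U = 2.0409

2.0409


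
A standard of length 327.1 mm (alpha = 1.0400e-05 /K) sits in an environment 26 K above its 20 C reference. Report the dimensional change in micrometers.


dL = L * alpha * dT
= 327.1 * 1.0400e-05 * 26
= 0.0884478 mm
dL_um = 0.0884478 * 1000 = 88.4478 um

88.4478


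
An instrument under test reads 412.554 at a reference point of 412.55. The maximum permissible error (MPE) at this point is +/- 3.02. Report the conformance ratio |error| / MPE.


e = indication - reference = 412.554 - 412.55 = 0.0040
|e| = 0.0040
ratio = |e| / MPE = 0.0040 / 3.02
ratio = 0.0013

0.0013


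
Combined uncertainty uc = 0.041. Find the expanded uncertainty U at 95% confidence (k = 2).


U = k * uc
U = 2 * 0.041
U = 0.0820

0.0820


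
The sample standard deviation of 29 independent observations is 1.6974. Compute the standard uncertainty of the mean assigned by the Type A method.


u_A = s / sqrt(n)
u_A = 1.6974 / sqrt(29)
u_A = 1.6974 / 5.3851648
u_A = 0.3152

0.3152


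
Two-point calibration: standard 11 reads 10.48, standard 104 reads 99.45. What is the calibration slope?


slope = (y2 - y1) / (x2 - x1)
= (99.45 - 10.48) / (104 - 11)
= 88.9700 / 93
= 0.9567

0.9567


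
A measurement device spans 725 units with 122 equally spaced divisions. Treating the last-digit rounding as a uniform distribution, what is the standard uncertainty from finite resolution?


resolution = range / divisions
resolution = 725 / 122 = 5.942623
u_res = resolution / (2*sqrt(3))
u_res = 5.942623 / 3.4641016
u_res = 1.7155

1.7155


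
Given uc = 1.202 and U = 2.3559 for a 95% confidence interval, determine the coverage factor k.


k = U / uc
k = 2.3559 / 1.202
k = 1.96

1.96


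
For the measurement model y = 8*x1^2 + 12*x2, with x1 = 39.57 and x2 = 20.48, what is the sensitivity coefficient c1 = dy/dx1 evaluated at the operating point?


y = 8*x1^2 + 12*x2
dy/dx1 = 2*8*x1
Evaluate at x1 = 39.57: c1 = 16 * 39.57
c1 = 633.1200

633.1200


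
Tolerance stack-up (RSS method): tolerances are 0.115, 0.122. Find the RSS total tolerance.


RSS = sqrt(0.115^2 + 0.122^2)
= sqrt(0.028109)
= 0.1677

0.1677


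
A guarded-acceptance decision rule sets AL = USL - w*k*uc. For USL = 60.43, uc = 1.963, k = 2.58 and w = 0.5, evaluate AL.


U = k * uc = 2.58 * 1.963 = 5.06454
guard band g = w * U = 0.5 * 5.06454 = 2.53227
AL = USL - g = 60.43 - 2.53227
AL = 57.8977

57.8977


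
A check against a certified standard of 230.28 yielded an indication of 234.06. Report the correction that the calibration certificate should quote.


Correction = standard - reading
= 230.28 - 234.06
= -3.7800

-3.7800


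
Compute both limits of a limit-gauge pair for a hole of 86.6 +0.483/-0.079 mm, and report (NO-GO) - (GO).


GO = nominal - lower_tol (smallest hole = maximum material condition)
GO = 86.6 - 0.079 = 86.521
NO-GO = nominal + upper_tol (largest hole = least material condition)
NO-GO = 86.6 + 0.483 = 87.083
spread = NO-GO - GO = 87.083 - 86.521 = 0.5620

0.5620


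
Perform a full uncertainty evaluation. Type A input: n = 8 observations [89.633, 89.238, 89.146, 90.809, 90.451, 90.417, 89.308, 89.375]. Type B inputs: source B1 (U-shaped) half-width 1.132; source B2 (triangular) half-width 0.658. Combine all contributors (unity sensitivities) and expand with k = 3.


mean = (89.633 + 89.238 + 89.146 + 90.809 + 90.451 + 90.417 + 89.308 + 89.375) / 8 = 89.797125
s = sqrt(sum((x - mean)^2)/(n-1)) = 0.65646705
u_A = s / sqrt(n) = 0.65646705 / sqrt(8) = 0.23209615
u_B1 = 1.132 / sqrt(2) = 0.80044488
u_B2 = 0.658 / sqrt(6) = 0.26862738
uc = sqrt(0.23209615^2 + 0.80044488^2 + 0.26862738^2) = 0.87563765
U = k * uc = 3 * 0.87563765
U = 2.6269

2.6269


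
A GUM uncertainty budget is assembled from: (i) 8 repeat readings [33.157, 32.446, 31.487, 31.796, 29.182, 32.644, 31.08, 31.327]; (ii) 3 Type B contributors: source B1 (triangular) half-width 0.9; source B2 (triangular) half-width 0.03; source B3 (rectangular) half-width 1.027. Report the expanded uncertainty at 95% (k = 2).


mean = (33.157 + 32.446 + 31.487 + 31.796 + 29.182 + 32.644 + 31.08 + 31.327) / 8 = 31.639875
s = sqrt(sum((x - mean)^2)/(n-1)) = 1.2224109
u_A = s / sqrt(n) = 1.2224109 / sqrt(8) = 0.43218752
u_B1 = 0.9 / sqrt(6) = 0.36742346
u_B2 = 0.03 / sqrt(6) = 0.012247449
u_B3 = 1.027 / sqrt(3) = 0.59293873
uc = sqrt(0.43218752^2 + 0.36742346^2 + 0.012247449^2 + 0.59293873^2) = 0.82067801
U = k * uc = 2 * 0.82067801
U = 1.6414

1.6414


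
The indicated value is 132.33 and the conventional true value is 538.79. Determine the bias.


Systematic error = measured - true
= 132.33 - 538.79
= -406.4600

-406.4600


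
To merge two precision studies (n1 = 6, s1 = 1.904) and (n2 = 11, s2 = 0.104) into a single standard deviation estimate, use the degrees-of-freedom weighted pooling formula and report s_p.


s_p = sqrt(((n1-1)*s1^2 + (n2-1)*s2^2) / (n1+n2-2))
numerator = (6-1)*1.904^2 + (11-1)*0.104^2 = 18.12608 + 0.10816 = 18.23424
denominator = 6 + 11 - 2 = 15
s_p^2 = 18.23424 / 15 = 1.215616
s_p = sqrt(1.215616) = 1.1025

1.1025


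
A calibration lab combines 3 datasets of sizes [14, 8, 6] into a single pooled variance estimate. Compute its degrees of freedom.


nu = sum_i (n_i - 1)
nu = ((14 - 1) + (8 - 1) + (6 - 1))
nu = 13 + 7 + 5
nu = 25

25


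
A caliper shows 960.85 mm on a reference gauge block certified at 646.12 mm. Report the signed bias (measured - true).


Systematic error = measured - true
= 960.85 - 646.12
= 314.7300

314.7300


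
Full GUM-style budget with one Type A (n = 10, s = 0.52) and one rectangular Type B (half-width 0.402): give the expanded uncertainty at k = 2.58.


u_A = s / sqrt(n) = 0.52 / sqrt(10) = 0.16443844
u_B = half_width / sqrt(3) = 0.402 / sqrt(3) = 0.23209481
uc = sqrt(u_A^2 + u_B^2) = sqrt(0.16443844^2 + 0.23209481^2) = 0.28444332
U = k * uc = 2.58 * 0.28444332
U = 0.7339

0.7339


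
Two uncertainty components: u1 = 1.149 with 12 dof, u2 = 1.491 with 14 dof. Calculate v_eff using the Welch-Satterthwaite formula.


uc = sqrt(u1^2 + u2^2) = sqrt(1.149^2 + 1.491^2) = 1.8823608
v_eff = uc^4 / (u1^4/v1 + u2^4/v2)
= 1.8823608^4 / (1.149^4/12 + 1.491^4/14)
= 12.554849 / 0.49825059
v_eff = 25.1979

25.1979


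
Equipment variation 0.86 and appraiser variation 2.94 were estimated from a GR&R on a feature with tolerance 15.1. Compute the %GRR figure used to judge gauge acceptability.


GRR = sqrt(EV^2 + AV^2) = sqrt(0.86^2 + 2.94^2) = 3.0632009
%GRR = GRR / tol * 100 = 3.0632009 / 15.1 * 100
%GRR = 20.2861

20.2861


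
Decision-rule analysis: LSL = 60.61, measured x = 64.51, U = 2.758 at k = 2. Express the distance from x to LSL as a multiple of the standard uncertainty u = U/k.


u = U / k = 2.758 / 2 = 1.379
margin = |LSL - x| = |60.61 - 64.51| = 3.9
z = margin / u = 3.9 / 1.379
z = 2.8281

2.8281


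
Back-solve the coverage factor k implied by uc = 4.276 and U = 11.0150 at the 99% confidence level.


k = U / uc
k = 11.0150 / 4.276
k = 2.576

2.576


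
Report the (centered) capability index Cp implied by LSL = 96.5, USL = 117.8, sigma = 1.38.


Cp = (USL - LSL) / (6 * sigma)
= (117.8 - 96.5) / (6 * 1.38)
= 21.3000 / 8.2800
= 2.5725

2.5725


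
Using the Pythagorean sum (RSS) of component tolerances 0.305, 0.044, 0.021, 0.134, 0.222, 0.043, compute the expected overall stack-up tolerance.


RSS = sqrt(0.305^2 + 0.044^2 + 0.021^2 + 0.134^2 + 0.222^2 + 0.043^2)
= sqrt(0.164491)
= 0.4056

0.4056


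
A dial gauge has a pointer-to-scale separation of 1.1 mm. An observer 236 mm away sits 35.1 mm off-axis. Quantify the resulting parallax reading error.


error = h * offset / d
= 1.1 * 35.1 / 236
= 0.1636

0.1636


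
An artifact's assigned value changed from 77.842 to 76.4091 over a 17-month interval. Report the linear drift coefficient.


rate = (v2 - v1) / months
= (76.4091 - 77.842) / 17
= -1.4329 / 17
= -0.0843

-0.0843


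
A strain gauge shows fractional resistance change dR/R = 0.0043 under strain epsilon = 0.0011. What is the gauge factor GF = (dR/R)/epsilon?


GF = (dR/R) / epsilon
= 0.0043 / 0.0011
= 3.9091

3.9091


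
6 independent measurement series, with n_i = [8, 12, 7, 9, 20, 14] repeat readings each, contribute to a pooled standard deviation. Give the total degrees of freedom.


nu = sum_i (n_i - 1)
nu = ((8 - 1) + (12 - 1) + (7 - 1) + (9 - 1) + (20 - 1) + (14 - 1))
nu = 7 + 11 + 6 + 8 + 19 + 13
nu = 64

64


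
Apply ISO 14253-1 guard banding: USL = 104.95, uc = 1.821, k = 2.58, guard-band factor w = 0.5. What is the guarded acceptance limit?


U = k * uc = 2.58 * 1.821 = 4.69818
guard band g = w * U = 0.5 * 4.69818 = 2.34909
AL = USL - g = 104.95 - 2.34909
AL = 102.6009

102.6009


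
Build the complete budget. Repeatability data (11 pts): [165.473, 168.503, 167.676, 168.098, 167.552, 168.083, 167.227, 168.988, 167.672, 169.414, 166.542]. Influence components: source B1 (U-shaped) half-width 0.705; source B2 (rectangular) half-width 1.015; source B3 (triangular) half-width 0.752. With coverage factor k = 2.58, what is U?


mean = (165.473 + 168.503 + 167.676 + 168.098 + 167.552 + 168.083 + 167.227 + 168.988 + 167.672 + 169.414 + 166.542) / 11 = 167.748
s = sqrt(sum((x - mean)^2)/(n-1)) = 1.0985802
u_A = s / sqrt(n) = 1.0985802 / sqrt(11) = 0.33123439
u_B1 = 0.705 / sqrt(2) = 0.49851028
u_B2 = 1.015 / sqrt(3) = 0.58601052
u_B3 = 0.752 / sqrt(6) = 0.30700271
uc = sqrt(0.33123439^2 + 0.49851028^2 + 0.58601052^2 + 0.30700271^2) = 0.89212539
U = k * uc = 2.58 * 0.89212539
U = 2.3017

2.3017


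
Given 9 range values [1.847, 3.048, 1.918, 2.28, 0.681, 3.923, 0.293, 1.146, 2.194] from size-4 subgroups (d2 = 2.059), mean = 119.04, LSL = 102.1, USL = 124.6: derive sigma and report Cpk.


R_bar = (1.847 + 3.048 + 1.918 + 2.28 + 0.681 + 3.923 + 0.293 + 1.146 + 2.194) / 9 = 1.9255556
sigma = R_bar / d2 = 1.9255556 / 2.059 = 0.9351897
Cp = (USL - LSL)/(6*sigma) = (124.6 - 102.1)/(6*0.9351897) = 4.0099
Cpu = (124.6 - 119.04)/(3*0.9351897) = 1.9818
Cpl = (119.04 - 102.1)/(3*0.9351897) = 6.0380
Cpk = min(Cpu, Cpl) = 1.9818

1.9818


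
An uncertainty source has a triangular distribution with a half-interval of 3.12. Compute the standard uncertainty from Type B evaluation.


u_B = half_width / sqrt(6)
u_B = 3.12 / 2.4494897
u_B = 1.2737

1.2737


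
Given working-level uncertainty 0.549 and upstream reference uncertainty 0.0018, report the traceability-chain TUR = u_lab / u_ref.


TUR = u_lab / u_ref
= 0.549 / 0.0018
= 305.0000

305.0000


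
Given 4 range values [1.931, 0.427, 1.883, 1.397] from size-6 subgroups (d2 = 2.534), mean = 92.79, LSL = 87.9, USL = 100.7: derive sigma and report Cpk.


R_bar = (1.931 + 0.427 + 1.883 + 1.397) / 4 = 1.4095
sigma = R_bar / d2 = 1.4095 / 2.534 = 0.5562352
Cp = (USL - LSL)/(6*sigma) = (100.7 - 87.9)/(6*0.5562352) = 3.8353
Cpu = (100.7 - 92.79)/(3*0.5562352) = 4.7402
Cpl = (92.79 - 87.9)/(3*0.5562352) = 2.9304
Cpk = min(Cpu, Cpl) = 2.9304

2.9304


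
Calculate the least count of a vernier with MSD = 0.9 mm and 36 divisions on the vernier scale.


LC = MSD / n_div
= 0.9 / 36
= 0.0250

0.0250


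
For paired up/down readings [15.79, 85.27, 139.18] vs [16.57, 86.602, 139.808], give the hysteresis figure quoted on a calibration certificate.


|15.79 - 16.57| = 0.7800
|85.27 - 86.602| = 1.3320
|139.18 - 139.808| = 0.6280
hysteresis = max(diffs) = 1.3320

1.3320


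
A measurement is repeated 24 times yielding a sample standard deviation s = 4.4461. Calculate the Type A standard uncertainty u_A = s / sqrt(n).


u_A = s / sqrt(n)
u_A = 4.4461 / sqrt(24)
u_A = 4.4461 / 4.8989795
u_A = 0.9076

0.9076


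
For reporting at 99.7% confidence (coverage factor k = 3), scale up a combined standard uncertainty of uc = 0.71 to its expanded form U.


U = k * uc
U = 3 * 0.71
U = 2.1300

2.1300


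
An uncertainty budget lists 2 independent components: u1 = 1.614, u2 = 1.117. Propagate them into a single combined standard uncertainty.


uc = sqrt(1.614^2 + 1.117^2)
uc = sqrt(3.852685)
uc = 1.9628

1.9628


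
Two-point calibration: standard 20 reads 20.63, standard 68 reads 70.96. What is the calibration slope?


slope = (y2 - y1) / (x2 - x1)
= (70.96 - 20.63) / (68 - 20)
= 50.3300 / 48
= 1.0485

1.0485


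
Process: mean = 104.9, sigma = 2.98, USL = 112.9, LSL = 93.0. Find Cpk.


Cpu = (USL - mean) / (3*sigma) = (112.9 - 104.9) / (3*2.98) = 0.8949
Cpl = (mean - LSL) / (3*sigma) = (104.9 - 93.0) / (3*2.98) = 1.3311
Cpk = min(Cpu, Cpl) = 0.8949

0.8949


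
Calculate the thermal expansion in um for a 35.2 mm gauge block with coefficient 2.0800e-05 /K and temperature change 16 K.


dL = L * alpha * dT
= 35.2 * 2.0800e-05 * 16
= 0.0117146 mm
dL_um = 0.0117146 * 1000 = 11.7146 um

11.7146


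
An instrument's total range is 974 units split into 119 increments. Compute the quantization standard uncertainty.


resolution = range / divisions
resolution = 974 / 119 = 8.1848739
u_res = resolution / (2*sqrt(3))
u_res = 8.1848739 / 3.4641016
u_res = 2.3628

2.3628


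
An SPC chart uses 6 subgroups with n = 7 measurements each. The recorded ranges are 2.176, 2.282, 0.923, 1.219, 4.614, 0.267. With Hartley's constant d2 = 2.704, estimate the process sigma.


R_bar = (2.176 + 2.282 + 0.923 + 1.219 + 4.614 + 0.267) / 6
R_bar = 11.481 / 6 = 1.9135
sigma_hat = R_bar / d2 = 1.9135 / 2.704 = 0.7077

0.7077


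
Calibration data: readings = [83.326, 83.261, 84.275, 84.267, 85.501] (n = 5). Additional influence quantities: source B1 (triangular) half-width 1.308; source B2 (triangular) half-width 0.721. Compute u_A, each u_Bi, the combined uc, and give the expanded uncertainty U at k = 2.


mean = (83.326 + 83.261 + 84.275 + 84.267 + 85.501) / 5 = 84.126
s = sqrt(sum((x - mean)^2)/(n-1)) = 0.91117122
u_A = s / sqrt(n) = 0.91117122 / sqrt(5) = 0.40748816
u_B1 = 1.308 / sqrt(6) = 0.53398876
u_B2 = 0.721 / sqrt(6) = 0.29434702
uc = sqrt(0.40748816^2 + 0.53398876^2 + 0.29434702^2) = 0.73336946
U = k * uc = 2 * 0.73336946
U = 1.4667

1.4667


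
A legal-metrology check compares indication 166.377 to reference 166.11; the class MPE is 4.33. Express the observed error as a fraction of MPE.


e = indication - reference = 166.377 - 166.11 = 0.2670
|e| = 0.2670
ratio = |e| / MPE = 0.2670 / 4.33
ratio = 0.0617

0.0617


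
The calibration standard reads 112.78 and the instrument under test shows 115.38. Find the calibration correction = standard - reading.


Correction = standard - reading
= 112.78 - 115.38
= -2.6000

-2.6000


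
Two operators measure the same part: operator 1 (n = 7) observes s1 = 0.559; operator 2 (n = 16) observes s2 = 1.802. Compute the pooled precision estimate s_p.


s_p = sqrt(((n1-1)*s1^2 + (n2-1)*s2^2) / (n1+n2-2))
numerator = (7-1)*0.559^2 + (16-1)*1.802^2 = 1.874886 + 48.70806 = 50.582946
denominator = 7 + 16 - 2 = 21
s_p^2 = 50.582946 / 21 = 2.4087117
s_p = sqrt(2.4087117) = 1.5520

1.5520


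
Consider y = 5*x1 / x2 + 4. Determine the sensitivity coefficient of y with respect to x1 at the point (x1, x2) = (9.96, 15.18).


y = 5*x1 / x2 + 4
dy/dx1 = 5/x2
Evaluate at x2 = 15.18: c1 = 5 / 15.18
c1 = 0.3294

0.3294


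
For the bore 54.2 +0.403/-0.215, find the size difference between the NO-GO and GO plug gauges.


GO = nominal - lower_tol (smallest hole = maximum material condition)
GO = 54.2 - 0.215 = 53.985
NO-GO = nominal + upper_tol (largest hole = least material condition)
NO-GO = 54.2 + 0.403 = 54.603
spread = NO-GO - GO = 54.603 - 53.985 = 0.6180

0.6180


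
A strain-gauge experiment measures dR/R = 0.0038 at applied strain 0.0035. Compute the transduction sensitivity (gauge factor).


GF = (dR/R) / epsilon
= 0.0038 / 0.0035
= 1.0857

1.0857


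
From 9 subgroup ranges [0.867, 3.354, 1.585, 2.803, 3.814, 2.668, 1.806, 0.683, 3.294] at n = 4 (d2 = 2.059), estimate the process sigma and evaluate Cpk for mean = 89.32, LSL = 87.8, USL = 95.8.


R_bar = (0.867 + 3.354 + 1.585 + 2.803 + 3.814 + 2.668 + 1.806 + 0.683 + 3.294) / 9 = 2.3193333
sigma = R_bar / d2 = 2.3193333 / 2.059 = 1.1264368
Cp = (USL - LSL)/(6*sigma) = (95.8 - 87.8)/(6*1.1264368) = 1.1837
Cpu = (95.8 - 89.32)/(3*1.1264368) = 1.9176
Cpl = (89.32 - 87.8)/(3*1.1264368) = 0.4498
Cpk = min(Cpu, Cpl) = 0.4498

0.4498


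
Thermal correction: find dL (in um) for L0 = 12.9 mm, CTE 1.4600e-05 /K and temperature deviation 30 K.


dL = L * alpha * dT
= 12.9 * 1.4600e-05 * 30
= 0.0056502 mm
dL_um = 0.0056502 * 1000 = 5.6502 um

5.6502


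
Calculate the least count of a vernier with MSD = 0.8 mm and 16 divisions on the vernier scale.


LC = MSD / n_div
= 0.8 / 16
= 0.0500

0.0500


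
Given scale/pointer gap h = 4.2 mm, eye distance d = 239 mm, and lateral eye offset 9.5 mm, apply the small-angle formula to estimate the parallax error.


error = h * offset / d
= 4.2 * 9.5 / 239
= 0.1669

0.1669


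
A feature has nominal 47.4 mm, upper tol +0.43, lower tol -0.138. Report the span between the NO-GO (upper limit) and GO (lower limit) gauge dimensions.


GO = nominal - lower_tol (smallest hole = maximum material condition)
GO = 47.4 - 0.138 = 47.262
NO-GO = nominal + upper_tol (largest hole = least material condition)
NO-GO = 47.4 + 0.43 = 47.83
spread = NO-GO - GO = 47.83 - 47.262 = 0.5680

0.5680


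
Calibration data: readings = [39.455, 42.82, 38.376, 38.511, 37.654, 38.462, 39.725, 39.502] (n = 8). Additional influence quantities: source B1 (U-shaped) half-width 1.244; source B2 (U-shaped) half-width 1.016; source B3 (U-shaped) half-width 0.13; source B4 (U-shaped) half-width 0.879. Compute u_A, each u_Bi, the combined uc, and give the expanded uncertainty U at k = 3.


mean = (39.455 + 42.82 + 38.376 + 38.511 + 37.654 + 38.462 + 39.725 + 39.502) / 8 = 39.313125
s = sqrt(sum((x - mean)^2)/(n-1)) = 1.5821474
u_A = s / sqrt(n) = 1.5821474 / sqrt(8) = 0.55937358
u_B1 = 1.244 / sqrt(2) = 0.87964084
u_B2 = 1.016 / sqrt(2) = 0.71842049
u_B3 = 0.13 / sqrt(2) = 0.091923882
u_B4 = 0.879 / sqrt(2) = 0.62154686
uc = sqrt(0.55937358^2 + 0.87964084^2 + 0.71842049^2 + 0.091923882^2 + 0.62154686^2) = 1.4133525
U = k * uc = 3 * 1.4133525
U = 4.2401

4.2401


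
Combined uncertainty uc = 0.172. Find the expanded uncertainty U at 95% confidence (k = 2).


U = k * uc
U = 2 * 0.172
U = 0.3440

0.3440


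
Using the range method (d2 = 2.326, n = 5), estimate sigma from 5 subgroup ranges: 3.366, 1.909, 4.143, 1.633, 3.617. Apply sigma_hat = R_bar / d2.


R_bar = (3.366 + 1.909 + 4.143 + 1.633 + 3.617) / 5
R_bar = 14.668 / 5 = 2.9336
sigma_hat = R_bar / d2 = 2.9336 / 2.326 = 1.2612

1.2612


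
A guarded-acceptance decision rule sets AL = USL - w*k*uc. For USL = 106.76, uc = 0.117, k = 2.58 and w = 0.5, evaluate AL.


U = k * uc = 2.58 * 0.117 = 0.30186
guard band g = w * U = 0.5 * 0.30186 = 0.15093
AL = USL - g = 106.76 - 0.15093
AL = 106.6091

106.6091


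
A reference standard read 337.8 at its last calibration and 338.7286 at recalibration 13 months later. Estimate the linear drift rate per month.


rate = (v2 - v1) / months
= (338.7286 - 337.8) / 13
= 0.9286 / 13
= 0.0714

0.0714


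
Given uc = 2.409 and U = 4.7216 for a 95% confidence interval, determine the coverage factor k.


k = U / uc
k = 4.7216 / 2.409
k = 1.96

1.96
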